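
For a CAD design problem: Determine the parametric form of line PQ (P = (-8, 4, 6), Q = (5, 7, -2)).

Direction vector d = Q - P = (5 + 8, 7 - 4, -2 - 6) = (13, 3, -8)
Parametric form r = P + t·d:
x = -8 + 13t, y = 4 + 3t, z = 6 - 8t

x = -8 + 13t, y = 4 + 3t, z = 6 - 8t


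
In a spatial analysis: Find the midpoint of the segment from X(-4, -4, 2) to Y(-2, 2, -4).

M = ((x₁+x₂)/2, (y₁+y₂)/2, (z₁+z₂)/2)
  = ((-4 - 2)/2, (-4 + 2)/2, (2 - 4)/2)
  = (-6/2, -2/2, -2/2)
  = (-3, -1, -1)

(-3, -1, -1)


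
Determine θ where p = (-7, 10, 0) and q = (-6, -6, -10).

p·q = (-7)·(-6) + 10·(-6) + 0·(-10) = 42 - 60 + 0 = -18
|p| = √((-7)² + 10² + 0²) = √149 ≈ 12.21
|q| = √((-6)² + (-6)² + (-10)²) = √172 ≈ 13.11
cos θ = (p·q)/(|p||q|) = -18/(12.21·13.11) ≈ -0.1124
θ = arccos(-0.1124) ≈ 96.46°

96.46°


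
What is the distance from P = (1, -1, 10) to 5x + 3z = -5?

distance = |a·x₀ + b·y₀ + c·z₀ - d| / √(a² + b² + c²)
  = |5·1 + 0·(-1) + 3·10 - (-5)| / √(5² + 0² + 3²)
  = |5 + 0 + 30 + 5| / √(25 + 0 + 9)
  = |40| / √34
  = 40 / 5.831
  ≈ 6.86

6.86


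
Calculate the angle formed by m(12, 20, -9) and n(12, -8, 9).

m·n = 12·12 + 20·(-8) + (-9)·9 = 144 - 160 - 81 = -97
|m| = √(12² + 20² + (-9)²) = √625 ≈ 25
|n| = √(12² + (-8)² + 9²) = √289 ≈ 17
cos θ = (m·n)/(|m||n|) = -97/(25·17) ≈ -0.2282
θ = arccos(-0.2282) ≈ 103.2°

103.2°


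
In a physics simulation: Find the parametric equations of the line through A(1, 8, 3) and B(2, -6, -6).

Direction vector d = B - A = (2 - 1, -6 - 8, -6 - 3) = (1, -14, -9)
Parametric form r = A + t·d:
x = 1 + t, y = 8 - 14t, z = 3 - 9t

x = 1 + t, y = 8 - 14t, z = 3 - 9t


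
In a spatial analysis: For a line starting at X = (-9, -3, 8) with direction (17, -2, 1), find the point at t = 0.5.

P(t) = X + t·d
  = (-9 + 17·0.5, -3 + (-2)·0.5, 8 + 1·0.5)
  = (-9 + 8.5, -3 - 1, 8 + 0.5)
  = (-0.5, -4, 8.5)

(-0.5, -4, 8.5)


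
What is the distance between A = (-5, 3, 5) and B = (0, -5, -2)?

d = √[(x₂-x₁)² + (y₂-y₁)² + (z₂-z₁)²]
  = √[5² + (-8)² + (-7)²]
  = √[25 + 64 + 49]
  = √138
  ≈ 11.75

11.75


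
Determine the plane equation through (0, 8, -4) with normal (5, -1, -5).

The plane through P with normal n = (a, b, c) satisfies n·(r - P) = 0,
i.e. ax + by + cz = a·x₀ + b·y₀ + c·z₀.
d = 5·0 + (-1)·8 + (-5)·(-4)
  = 0 - 8 + 20
  = 12
Equation: 5x - y - 5z = 12

5x - y - 5z = 12


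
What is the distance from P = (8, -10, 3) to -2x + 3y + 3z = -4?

distance = |a·x₀ + b·y₀ + c·z₀ - d| / √(a² + b² + c²)
  = |(-2)·8 + 3·(-10) + 3·3 - (-4)| / √((-2)² + 3² + 3²)
  = |-16 - 30 + 9 + 4| / √(4 + 9 + 9)
  = |-33| / √22
  = 33 / 4.69
  ≈ 7.036

7.036


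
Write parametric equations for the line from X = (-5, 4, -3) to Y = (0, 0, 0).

Direction vector d = Y - X = (0 + 5, 0 - 4, 0 + 3) = (5, -4, 3)
Parametric form r = X + t·d:
x = -5 + 5t, y = 4 - 4t, z = -3 + 3t

x = -5 + 5t, y = 4 - 4t, z = -3 + 3t


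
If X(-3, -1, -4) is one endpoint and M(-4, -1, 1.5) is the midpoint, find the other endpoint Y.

Y = 2M - X
  = (2·(-4) - (-3), 2·(-1) - (-1), 2·1.5 - (-4))
  = (-8 + 3, -2 + 1, 3 + 4)
  = (-5, -1, 7)

(-5, -1, 7)


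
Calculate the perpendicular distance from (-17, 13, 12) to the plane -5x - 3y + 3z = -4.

distance = |a·x₀ + b·y₀ + c·z₀ - d| / √(a² + b² + c²)
  = |(-5)·(-17) + (-3)·13 + 3·12 - (-4)| / √((-5)² + (-3)² + 3²)
  = |85 - 39 + 36 + 4| / √(25 + 9 + 9)
  = |86| / √43
  = 86 / 6.557
  ≈ 13.11

13.11


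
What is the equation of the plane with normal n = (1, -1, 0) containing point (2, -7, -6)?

The plane through P with normal n = (a, b, c) satisfies n·(r - P) = 0,
i.e. ax + by + cz = a·x₀ + b·y₀ + c·z₀.
d = 1·2 + (-1)·(-7) + 0·(-6)
  = 2 + 7 + 0
  = 9
Equation: x - y = 9

x - y = 9


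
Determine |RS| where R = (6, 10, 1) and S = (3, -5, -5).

d = √[(x₂-x₁)² + (y₂-y₁)² + (z₂-z₁)²]
  = √[(-3)² + (-15)² + (-6)²]
  = √[9 + 225 + 36]
  = √270
  ≈ 16.43

16.43


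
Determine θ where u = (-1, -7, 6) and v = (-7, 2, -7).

u·v = (-1)·(-7) + (-7)·2 + 6·(-7) = 7 - 14 - 42 = -49
|u| = √((-1)² + (-7)² + 6²) = √86 ≈ 9.274
|v| = √((-7)² + 2² + (-7)²) = √102 ≈ 10.1
cos θ = (u·v)/(|u||v|) = -49/(9.274·10.1) ≈ -0.5232
θ = arccos(-0.5232) ≈ 121.5°

121.5°


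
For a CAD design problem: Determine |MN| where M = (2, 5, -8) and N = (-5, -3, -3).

d = √[(x₂-x₁)² + (y₂-y₁)² + (z₂-z₁)²]
  = √[(-7)² + (-8)² + 5²]
  = √[49 + 64 + 25]
  = √138
  ≈ 11.75

11.75


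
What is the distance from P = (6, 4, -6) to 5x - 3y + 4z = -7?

distance = |a·x₀ + b·y₀ + c·z₀ - d| / √(a² + b² + c²)
  = |5·6 + (-3)·4 + 4·(-6) - (-7)| / √(5² + (-3)² + 4²)
  = |30 - 12 - 24 + 7| / √(25 + 9 + 16)
  = |1| / √50
  = 1 / 7.071
  ≈ 0.1414

0.1414


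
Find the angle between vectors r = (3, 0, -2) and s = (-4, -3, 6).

r·s = 3·(-4) + 0·(-3) + (-2)·6 = -12 + 0 - 12 = -24
|r| = √(3² + 0² + (-2)²) = √13 ≈ 3.606
|s| = √((-4)² + (-3)² + 6²) = √61 ≈ 7.81
cos θ = (r·s)/(|r||s|) = -24/(3.606·7.81) ≈ -0.8523
θ = arccos(-0.8523) ≈ 148.5°

148.5°


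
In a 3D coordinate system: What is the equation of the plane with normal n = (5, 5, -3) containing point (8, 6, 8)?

The plane through P with normal n = (a, b, c) satisfies n·(r - P) = 0,
i.e. ax + by + cz = a·x₀ + b·y₀ + c·z₀.
d = 5·8 + 5·6 + (-3)·8
  = 40 + 30 - 24
  = 46
Equation: 5x + 5y - 3z = 46

5x + 5y - 3z = 46


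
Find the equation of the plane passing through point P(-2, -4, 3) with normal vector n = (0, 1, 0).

The plane through P with normal n = (a, b, c) satisfies n·(r - P) = 0,
i.e. ax + by + cz = a·x₀ + b·y₀ + c·z₀.
d = 0·(-2) + 1·(-4) + 0·3
  = 0 - 4 + 0
  = -4
Equation: y = -4

y = -4


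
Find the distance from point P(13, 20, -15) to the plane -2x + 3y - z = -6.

distance = |a·x₀ + b·y₀ + c·z₀ - d| / √(a² + b² + c²)
  = |(-2)·13 + 3·20 + (-1)·(-15) - (-6)| / √((-2)² + 3² + (-1)²)
  = |-26 + 60 + 15 + 6| / √(4 + 9 + 1)
  = |55| / √14
  = 55 / 3.742
  ≈ 14.7

14.7


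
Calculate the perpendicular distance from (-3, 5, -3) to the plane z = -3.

distance = |a·x₀ + b·y₀ + c·z₀ - d| / √(a² + b² + c²)
  = |0·(-3) + 0·5 + 1·(-3) - (-3)| / √(0² + 0² + 1²)
  = |0 + 0 - 3 + 3| / √(0 + 0 + 1)
  = |0| / √1
  = 0 / 1
  ≈ 0

0


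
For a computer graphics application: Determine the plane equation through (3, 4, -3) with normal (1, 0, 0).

The plane through P with normal n = (a, b, c) satisfies n·(r - P) = 0,
i.e. ax + by + cz = a·x₀ + b·y₀ + c·z₀.
d = 1·3 + 0·4 + 0·(-3)
  = 3 + 0 + 0
  = 3
Equation: x = 3

x = 3


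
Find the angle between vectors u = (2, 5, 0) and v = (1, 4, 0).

u·v = 2·1 + 5·4 + 0·0 = 2 + 20 + 0 = 22
|u| = √(2² + 5² + 0²) = √29 ≈ 5.385
|v| = √(1² + 4² + 0²) = √17 ≈ 4.123
cos θ = (u·v)/(|u||v|) = 22/(5.385·4.123) ≈ 0.9908
θ = arccos(0.9908) ≈ 7.765°

7.765°


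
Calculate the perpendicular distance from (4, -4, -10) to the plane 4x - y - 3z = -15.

distance = |a·x₀ + b·y₀ + c·z₀ - d| / √(a² + b² + c²)
  = |4·4 + (-1)·(-4) + (-3)·(-10) - (-15)| / √(4² + (-1)² + (-3)²)
  = |16 + 4 + 30 + 15| / √(16 + 1 + 9)
  = |65| / √26
  = 65 / 5.099
  ≈ 12.75

12.75


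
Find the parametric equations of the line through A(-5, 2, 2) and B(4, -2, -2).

Direction vector d = B - A = (4 + 5, -2 - 2, -2 - 2) = (9, -4, -4)
Parametric form r = A + t·d:
x = -5 + 9t, y = 2 - 4t, z = 2 - 4t

x = -5 + 9t, y = 2 - 4t, z = 2 - 4t


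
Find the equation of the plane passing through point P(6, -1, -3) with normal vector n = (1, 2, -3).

The plane through P with normal n = (a, b, c) satisfies n·(r - P) = 0,
i.e. ax + by + cz = a·x₀ + b·y₀ + c·z₀.
d = 1·6 + 2·(-1) + (-3)·(-3)
  = 6 - 2 + 9
  = 13
Equation: x + 2y - 3z = 13

x + 2y - 3z = 13


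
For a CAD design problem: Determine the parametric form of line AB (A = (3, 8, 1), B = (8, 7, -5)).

Direction vector d = B - A = (8 - 3, 7 - 8, -5 - 1) = (5, -1, -6)
Parametric form r = A + t·d:
x = 3 + 5t, y = 8 - t, z = 1 - 6t

x = 3 + 5t, y = 8 - t, z = 1 - 6t


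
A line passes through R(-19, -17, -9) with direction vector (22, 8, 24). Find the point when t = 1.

P(t) = R + t·d
  = (-19 + 22·1, -17 + 8·1, -9 + 24·1)
  = (-19 + 22, -17 + 8, -9 + 24)
  = (3, -9, 15)

(3, -9, 15)


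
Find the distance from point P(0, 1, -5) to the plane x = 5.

distance = |a·x₀ + b·y₀ + c·z₀ - d| / √(a² + b² + c²)
  = |1·0 + 0·1 + 0·(-5) - 5| / √(1² + 0² + 0²)
  = |0 + 0 + 0 - 5| / √(1 + 0 + 0)
  = |-5| / √1
  = 5 / 1
  ≈ 5

5


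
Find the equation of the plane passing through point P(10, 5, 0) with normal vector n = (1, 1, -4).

The plane through P with normal n = (a, b, c) satisfies n·(r - P) = 0,
i.e. ax + by + cz = a·x₀ + b·y₀ + c·z₀.
d = 1·10 + 1·5 + (-4)·0
  = 10 + 5 + 0
  = 15
Equation: x + y - 4z = 15

x + y - 4z = 15


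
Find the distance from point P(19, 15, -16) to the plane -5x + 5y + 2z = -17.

distance = |a·x₀ + b·y₀ + c·z₀ - d| / √(a² + b² + c²)
  = |(-5)·19 + 5·15 + 2·(-16) - (-17)| / √((-5)² + 5² + 2²)
  = |-95 + 75 - 32 + 17| / √(25 + 25 + 4)
  = |-35| / √54
  = 35 / 7.348
  ≈ 4.763

4.763


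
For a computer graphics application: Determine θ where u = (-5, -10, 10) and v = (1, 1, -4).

u·v = (-5)·1 + (-10)·1 + 10·(-4) = -5 - 10 - 40 = -55
|u| = √((-5)² + (-10)² + 10²) = √225 ≈ 15
|v| = √(1² + 1² + (-4)²) = √18 ≈ 4.243
cos θ = (u·v)/(|u||v|) = -55/(15·4.243) ≈ -0.8642
θ = arccos(-0.8642) ≈ 149.8°

149.8°


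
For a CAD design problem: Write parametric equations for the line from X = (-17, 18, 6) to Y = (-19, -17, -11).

Direction vector d = Y - X = (-19 + 17, -17 - 18, -11 - 6) = (-2, -35, -17)
Parametric form r = X + t·d:
x = -17 - 2t, y = 18 - 35t, z = 6 - 17t

x = -17 - 2t, y = 18 - 35t, z = 6 - 17t


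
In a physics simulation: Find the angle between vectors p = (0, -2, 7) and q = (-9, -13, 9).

p·q = 0·(-9) + (-2)·(-13) + 7·9 = 0 + 26 + 63 = 89
|p| = √(0² + (-2)² + 7²) = √53 ≈ 7.28
|q| = √((-9)² + (-13)² + 9²) = √331 ≈ 18.19
cos θ = (p·q)/(|p||q|) = 89/(7.28·18.19) ≈ 0.672
θ = arccos(0.672) ≈ 47.78°

47.78°


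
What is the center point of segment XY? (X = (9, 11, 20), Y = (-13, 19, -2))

M = ((x₁+x₂)/2, (y₁+y₂)/2, (z₁+z₂)/2)
  = ((9 - 13)/2, (11 + 19)/2, (20 - 2)/2)
  = (-4/2, 30/2, 18/2)
  = (-2, 15, 9)

(-2, 15, 9)


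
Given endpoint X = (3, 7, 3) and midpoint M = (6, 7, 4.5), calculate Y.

Y = 2M - X
  = (2·6 - 3, 2·7 - 7, 2·4.5 - 3)
  = (12 - 3, 14 - 7, 9 - 3)
  = (9, 7, 6)

(9, 7, 6)


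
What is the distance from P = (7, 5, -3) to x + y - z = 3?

distance = |a·x₀ + b·y₀ + c·z₀ - d| / √(a² + b² + c²)
  = |1·7 + 1·5 + (-1)·(-3) - 3| / √(1² + 1² + (-1)²)
  = |7 + 5 + 3 - 3| / √(1 + 1 + 1)
  = |12| / √3
  = 12 / 1.732
  ≈ 6.928

6.928


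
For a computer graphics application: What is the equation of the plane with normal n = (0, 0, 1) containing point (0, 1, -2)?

The plane through P with normal n = (a, b, c) satisfies n·(r - P) = 0,
i.e. ax + by + cz = a·x₀ + b·y₀ + c·z₀.
d = 0·0 + 0·1 + 1·(-2)
  = 0 + 0 - 2
  = -2
Equation: z = -2

z = -2


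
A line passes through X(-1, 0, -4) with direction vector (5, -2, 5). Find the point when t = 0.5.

P(t) = X + t·d
  = (-1 + 5·0.5, 0 + (-2)·0.5, -4 + 5·0.5)
  = (-1 + 2.5, 0 - 1, -4 + 2.5)
  = (1.5, -1, -1.5)

(1.5, -1, -1.5)


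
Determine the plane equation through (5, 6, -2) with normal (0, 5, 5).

The plane through P with normal n = (a, b, c) satisfies n·(r - P) = 0,
i.e. ax + by + cz = a·x₀ + b·y₀ + c·z₀.
d = 0·5 + 5·6 + 5·(-2)
  = 0 + 30 - 10
  = 20
Equation: 5y + 5z = 20

5y + 5z = 20


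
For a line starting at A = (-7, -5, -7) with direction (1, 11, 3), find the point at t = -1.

P(t) = A + t·d
  = (-7 + 1·(-1), -5 + 11·(-1), -7 + 3·(-1))
  = (-7 - 1, -5 - 11, -7 - 3)
  = (-8, -16, -10)

(-8, -16, -10)


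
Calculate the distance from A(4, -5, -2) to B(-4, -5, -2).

d = √[(x₂-x₁)² + (y₂-y₁)² + (z₂-z₁)²]
  = √[(-8)² + 0² + 0²]
  = √[64 + 0 + 0]
  = √64
  ≈ 8

8


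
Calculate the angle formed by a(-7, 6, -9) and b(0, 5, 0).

a·b = (-7)·0 + 6·5 + (-9)·0 = 0 + 30 + 0 = 30
|a| = √((-7)² + 6² + (-9)²) = √166 ≈ 12.88
|b| = √(0² + 5² + 0²) = √25 ≈ 5
cos θ = (a·b)/(|a||b|) = 30/(12.88·5) ≈ 0.4657
θ = arccos(0.4657) ≈ 62.25°

62.25°


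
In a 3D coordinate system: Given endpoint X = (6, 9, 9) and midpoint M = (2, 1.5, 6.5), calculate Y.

Y = 2M - X
  = (2·2 - 6, 2·1.5 - 9, 2·6.5 - 9)
  = (4 - 6, 3 - 9, 13 - 9)
  = (-2, -6, 4)

(-2, -6, 4)


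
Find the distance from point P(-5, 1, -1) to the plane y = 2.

distance = |a·x₀ + b·y₀ + c·z₀ - d| / √(a² + b² + c²)
  = |0·(-5) + 1·1 + 0·(-1) - 2| / √(0² + 1² + 0²)
  = |0 + 1 + 0 - 2| / √(0 + 1 + 0)
  = |-1| / √1
  = 1 / 1
  ≈ 1

1


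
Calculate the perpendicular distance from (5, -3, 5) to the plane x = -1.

distance = |a·x₀ + b·y₀ + c·z₀ - d| / √(a² + b² + c²)
  = |1·5 + 0·(-3) + 0·5 - (-1)| / √(1² + 0² + 0²)
  = |5 + 0 + 0 + 1| / √(1 + 0 + 0)
  = |6| / √1
  = 6 / 1
  ≈ 6

6


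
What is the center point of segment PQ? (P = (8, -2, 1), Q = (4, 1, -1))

M = ((x₁+x₂)/2, (y₁+y₂)/2, (z₁+z₂)/2)
  = ((8 + 4)/2, (-2 + 1)/2, (1 - 1)/2)
  = (12/2, -1/2, 0/2)
  = (6, -0.5, 0)

(6, -0.5, 0)


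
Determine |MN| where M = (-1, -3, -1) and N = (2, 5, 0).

d = √[(x₂-x₁)² + (y₂-y₁)² + (z₂-z₁)²]
  = √[3² + 8² + 1²]
  = √[9 + 64 + 1]
  = √74
  ≈ 8.602

8.602


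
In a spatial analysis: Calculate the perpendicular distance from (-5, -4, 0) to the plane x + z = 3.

distance = |a·x₀ + b·y₀ + c·z₀ - d| / √(a² + b² + c²)
  = |1·(-5) + 0·(-4) + 1·0 - 3| / √(1² + 0² + 1²)
  = |-5 + 0 + 0 - 3| / √(1 + 0 + 1)
  = |-8| / √2
  = 8 / 1.414
  ≈ 5.657

5.657


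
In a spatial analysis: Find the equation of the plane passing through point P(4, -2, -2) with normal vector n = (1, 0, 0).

The plane through P with normal n = (a, b, c) satisfies n·(r - P) = 0,
i.e. ax + by + cz = a·x₀ + b·y₀ + c·z₀.
d = 1·4 + 0·(-2) + 0·(-2)
  = 4 + 0 + 0
  = 4
Equation: x = 4

x = 4


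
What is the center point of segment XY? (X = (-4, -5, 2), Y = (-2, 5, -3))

M = ((x₁+x₂)/2, (y₁+y₂)/2, (z₁+z₂)/2)
  = ((-4 - 2)/2, (-5 + 5)/2, (2 - 3)/2)
  = (-6/2, 0/2, -1/2)
  = (-3, 0, -0.5)

(-3, 0, -0.5)


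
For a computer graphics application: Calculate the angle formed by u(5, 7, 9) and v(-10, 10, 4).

u·v = 5·(-10) + 7·10 + 9·4 = -50 + 70 + 36 = 56
|u| = √(5² + 7² + 9²) = √155 ≈ 12.45
|v| = √((-10)² + 10² + 4²) = √216 ≈ 14.7
cos θ = (u·v)/(|u||v|) = 56/(12.45·14.7) ≈ 0.3061
θ = arccos(0.3061) ≈ 72.18°

72.18°


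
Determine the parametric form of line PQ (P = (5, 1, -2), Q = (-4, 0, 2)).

Direction vector d = Q - P = (-4 - 5, 0 - 1, 2 + 2) = (-9, -1, 4)
Parametric form r = P + t·d:
x = 5 - 9t, y = 1 - t, z = -2 + 4t

x = 5 - 9t, y = 1 - t, z = -2 + 4t


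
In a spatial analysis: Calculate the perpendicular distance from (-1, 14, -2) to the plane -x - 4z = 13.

distance = |a·x₀ + b·y₀ + c·z₀ - d| / √(a² + b² + c²)
  = |(-1)·(-1) + 0·14 + (-4)·(-2) - 13| / √((-1)² + 0² + (-4)²)
  = |1 + 0 + 8 - 13| / √(1 + 0 + 16)
  = |-4| / √17
  = 4 / 4.123
  ≈ 0.9701

0.9701


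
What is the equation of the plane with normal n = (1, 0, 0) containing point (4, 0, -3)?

The plane through P with normal n = (a, b, c) satisfies n·(r - P) = 0,
i.e. ax + by + cz = a·x₀ + b·y₀ + c·z₀.
d = 1·4 + 0·0 + 0·(-3)
  = 4 + 0 + 0
  = 4
Equation: x = 4

x = 4


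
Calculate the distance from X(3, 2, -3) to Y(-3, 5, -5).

d = √[(x₂-x₁)² + (y₂-y₁)² + (z₂-z₁)²]
  = √[(-6)² + 3² + (-2)²]
  = √[36 + 9 + 4]
  = √49
  ≈ 7

7


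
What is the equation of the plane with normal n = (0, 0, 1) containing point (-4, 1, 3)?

The plane through P with normal n = (a, b, c) satisfies n·(r - P) = 0,
i.e. ax + by + cz = a·x₀ + b·y₀ + c·z₀.
d = 0·(-4) + 0·1 + 1·3
  = 0 + 0 + 3
  = 3
Equation: z = 3

z = 3


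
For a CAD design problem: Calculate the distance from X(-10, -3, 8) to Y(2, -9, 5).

d = √[(x₂-x₁)² + (y₂-y₁)² + (z₂-z₁)²]
  = √[12² + (-6)² + (-3)²]
  = √[144 + 36 + 9]
  = √189
  ≈ 13.75

13.75


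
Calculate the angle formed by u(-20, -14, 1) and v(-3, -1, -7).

u·v = (-20)·(-3) + (-14)·(-1) + 1·(-7) = 60 + 14 - 7 = 67
|u| = √((-20)² + (-14)² + 1²) = √597 ≈ 24.43
|v| = √((-3)² + (-1)² + (-7)²) = √59 ≈ 7.681
cos θ = (u·v)/(|u||v|) = 67/(24.43·7.681) ≈ 0.357
θ = arccos(0.357) ≈ 69.08°

69.08°


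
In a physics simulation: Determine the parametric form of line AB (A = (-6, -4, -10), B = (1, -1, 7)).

Direction vector d = B - A = (1 + 6, -1 + 4, 7 + 10) = (7, 3, 17)
Parametric form r = A + t·d:
x = -6 + 7t, y = -4 + 3t, z = -10 + 17t

x = -6 + 7t, y = -4 + 3t, z = -10 + 17t


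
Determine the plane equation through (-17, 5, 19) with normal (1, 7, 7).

The plane through P with normal n = (a, b, c) satisfies n·(r - P) = 0,
i.e. ax + by + cz = a·x₀ + b·y₀ + c·z₀.
d = 1·(-17) + 7·5 + 7·19
  = -17 + 35 + 133
  = 151
Equation: x + 7y + 7z = 151

x + 7y + 7z = 151


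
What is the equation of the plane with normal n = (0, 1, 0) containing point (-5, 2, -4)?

The plane through P with normal n = (a, b, c) satisfies n·(r - P) = 0,
i.e. ax + by + cz = a·x₀ + b·y₀ + c·z₀.
d = 0·(-5) + 1·2 + 0·(-4)
  = 0 + 2 + 0
  = 2
Equation: y = 2

y = 2


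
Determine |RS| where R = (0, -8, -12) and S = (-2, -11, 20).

d = √[(x₂-x₁)² + (y₂-y₁)² + (z₂-z₁)²]
  = √[(-2)² + (-3)² + 32²]
  = √[4 + 9 + 1024]
  = √1037
  ≈ 32.2

32.2


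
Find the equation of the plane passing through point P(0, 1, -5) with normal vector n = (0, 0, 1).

The plane through P with normal n = (a, b, c) satisfies n·(r - P) = 0,
i.e. ax + by + cz = a·x₀ + b·y₀ + c·z₀.
d = 0·0 + 0·1 + 1·(-5)
  = 0 + 0 - 5
  = -5
Equation: z = -5

z = -5


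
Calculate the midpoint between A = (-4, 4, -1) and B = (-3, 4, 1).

M = ((x₁+x₂)/2, (y₁+y₂)/2, (z₁+z₂)/2)
  = ((-4 - 3)/2, (4 + 4)/2, (-1 + 1)/2)
  = (-7/2, 8/2, 0/2)
  = (-3.5, 4, 0)

(-3.5, 4, 0)


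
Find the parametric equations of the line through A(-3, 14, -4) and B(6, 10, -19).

Direction vector d = B - A = (6 + 3, 10 - 14, -19 + 4) = (9, -4, -15)
Parametric form r = A + t·d:
x = -3 + 9t, y = 14 - 4t, z = -4 - 15t

x = -3 + 9t, y = 14 - 4t, z = -4 - 15t


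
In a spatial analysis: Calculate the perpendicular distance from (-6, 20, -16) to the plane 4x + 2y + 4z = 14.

distance = |a·x₀ + b·y₀ + c·z₀ - d| / √(a² + b² + c²)
  = |4·(-6) + 2·20 + 4·(-16) - 14| / √(4² + 2² + 4²)
  = |-24 + 40 - 64 - 14| / √(16 + 4 + 16)
  = |-62| / √36
  = 62 / 6
  ≈ 10.33

10.33


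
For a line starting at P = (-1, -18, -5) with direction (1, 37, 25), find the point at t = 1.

P(t) = P + t·d
  = (-1 + 1·1, -18 + 37·1, -5 + 25·1)
  = (-1 + 1, -18 + 37, -5 + 25)
  = (0, 19, 20)

(0, 19, 20)


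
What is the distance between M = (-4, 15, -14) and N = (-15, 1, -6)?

d = √[(x₂-x₁)² + (y₂-y₁)² + (z₂-z₁)²]
  = √[(-11)² + (-14)² + 8²]
  = √[121 + 196 + 64]
  = √381
  ≈ 19.52

19.52


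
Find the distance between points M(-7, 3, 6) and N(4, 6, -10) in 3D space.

d = √[(x₂-x₁)² + (y₂-y₁)² + (z₂-z₁)²]
  = √[11² + 3² + (-16)²]
  = √[121 + 9 + 256]
  = √386
  ≈ 19.65

19.65


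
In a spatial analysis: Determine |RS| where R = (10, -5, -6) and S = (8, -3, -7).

d = √[(x₂-x₁)² + (y₂-y₁)² + (z₂-z₁)²]
  = √[(-2)² + 2² + (-1)²]
  = √[4 + 4 + 1]
  = √9
  ≈ 3

3


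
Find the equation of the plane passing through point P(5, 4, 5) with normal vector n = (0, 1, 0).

The plane through P with normal n = (a, b, c) satisfies n·(r - P) = 0,
i.e. ax + by + cz = a·x₀ + b·y₀ + c·z₀.
d = 0·5 + 1·4 + 0·5
  = 0 + 4 + 0
  = 4
Equation: y = 4

y = 4


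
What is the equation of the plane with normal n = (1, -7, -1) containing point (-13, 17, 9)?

The plane through P with normal n = (a, b, c) satisfies n·(r - P) = 0,
i.e. ax + by + cz = a·x₀ + b·y₀ + c·z₀.
d = 1·(-13) + (-7)·17 + (-1)·9
  = -13 - 119 - 9
  = -141
Equation: x - 7y - z = -141

x - 7y - z = -141


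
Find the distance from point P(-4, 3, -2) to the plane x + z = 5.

distance = |a·x₀ + b·y₀ + c·z₀ - d| / √(a² + b² + c²)
  = |1·(-4) + 0·3 + 1·(-2) - 5| / √(1² + 0² + 1²)
  = |-4 + 0 - 2 - 5| / √(1 + 0 + 1)
  = |-11| / √2
  = 11 / 1.414
  ≈ 7.778

7.778


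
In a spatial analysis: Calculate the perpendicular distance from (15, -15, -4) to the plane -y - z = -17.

distance = |a·x₀ + b·y₀ + c·z₀ - d| / √(a² + b² + c²)
  = |0·15 + (-1)·(-15) + (-1)·(-4) - (-17)| / √(0² + (-1)² + (-1)²)
  = |0 + 15 + 4 + 17| / √(0 + 1 + 1)
  = |36| / √2
  = 36 / 1.414
  ≈ 25.46

25.46


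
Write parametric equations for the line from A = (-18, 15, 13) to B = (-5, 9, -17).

Direction vector d = B - A = (-5 + 18, 9 - 15, -17 - 13) = (13, -6, -30)
Parametric form r = A + t·d:
x = -18 + 13t, y = 15 - 6t, z = 13 - 30t

x = -18 + 13t, y = 15 - 6t, z = 13 - 30t


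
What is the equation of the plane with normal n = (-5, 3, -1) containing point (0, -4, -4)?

The plane through P with normal n = (a, b, c) satisfies n·(r - P) = 0,
i.e. ax + by + cz = a·x₀ + b·y₀ + c·z₀.
d = (-5)·0 + 3·(-4) + (-1)·(-4)
  = 0 - 12 + 4
  = -8
Equation: -5x + 3y - z = -8

-5x + 3y - z = -8


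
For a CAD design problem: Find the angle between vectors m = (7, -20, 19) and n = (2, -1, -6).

m·n = 7·2 + (-20)·(-1) + 19·(-6) = 14 + 20 - 114 = -80
|m| = √(7² + (-20)² + 19²) = √810 ≈ 28.46
|n| = √(2² + (-1)² + (-6)²) = √41 ≈ 6.403
cos θ = (m·n)/(|m||n|) = -80/(28.46·6.403) ≈ -0.439
θ = arccos(-0.439) ≈ 116°

116°


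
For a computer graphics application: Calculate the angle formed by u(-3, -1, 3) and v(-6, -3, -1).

u·v = (-3)·(-6) + (-1)·(-3) + 3·(-1) = 18 + 3 - 3 = 18
|u| = √((-3)² + (-1)² + 3²) = √19 ≈ 4.359
|v| = √((-6)² + (-3)² + (-1)²) = √46 ≈ 6.782
cos θ = (u·v)/(|u||v|) = 18/(4.359·6.782) ≈ 0.6089
θ = arccos(0.6089) ≈ 52.49°

52.49°


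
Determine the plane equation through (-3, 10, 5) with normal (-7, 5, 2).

The plane through P with normal n = (a, b, c) satisfies n·(r - P) = 0,
i.e. ax + by + cz = a·x₀ + b·y₀ + c·z₀.
d = (-7)·(-3) + 5·10 + 2·5
  = 21 + 50 + 10
  = 81
Equation: -7x + 5y + 2z = 81

-7x + 5y + 2z = 81


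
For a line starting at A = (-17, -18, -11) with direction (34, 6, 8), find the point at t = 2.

P(t) = A + t·d
  = (-17 + 34·2, -18 + 6·2, -11 + 8·2)
  = (-17 + 68, -18 + 12, -11 + 16)
  = (51, -6, 5)

(51, -6, 5)


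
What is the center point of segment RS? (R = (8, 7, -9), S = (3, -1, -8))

M = ((x₁+x₂)/2, (y₁+y₂)/2, (z₁+z₂)/2)
  = ((8 + 3)/2, (7 - 1)/2, (-9 - 8)/2)
  = (11/2, 6/2, -17/2)
  = (5.5, 3, -8.5)

(5.5, 3, -8.5)


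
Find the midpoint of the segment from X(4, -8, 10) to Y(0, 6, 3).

M = ((x₁+x₂)/2, (y₁+y₂)/2, (z₁+z₂)/2)
  = ((4 + 0)/2, (-8 + 6)/2, (10 + 3)/2)
  = (4/2, -2/2, 13/2)
  = (2, -1, 6.5)

(2, -1, 6.5)


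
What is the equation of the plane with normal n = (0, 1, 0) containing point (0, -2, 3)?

The plane through P with normal n = (a, b, c) satisfies n·(r - P) = 0,
i.e. ax + by + cz = a·x₀ + b·y₀ + c·z₀.
d = 0·0 + 1·(-2) + 0·3
  = 0 - 2 + 0
  = -2
Equation: y = -2

y = -2


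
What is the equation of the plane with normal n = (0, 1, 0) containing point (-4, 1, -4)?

The plane through P with normal n = (a, b, c) satisfies n·(r - P) = 0,
i.e. ax + by + cz = a·x₀ + b·y₀ + c·z₀.
d = 0·(-4) + 1·1 + 0·(-4)
  = 0 + 1 + 0
  = 1
Equation: y = 1

y = 1


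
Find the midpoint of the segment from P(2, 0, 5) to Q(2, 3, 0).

M = ((x₁+x₂)/2, (y₁+y₂)/2, (z₁+z₂)/2)
  = ((2 + 2)/2, (0 + 3)/2, (5 + 0)/2)
  = (4/2, 3/2, 5/2)
  = (2, 1.5, 2.5)

(2, 1.5, 2.5)


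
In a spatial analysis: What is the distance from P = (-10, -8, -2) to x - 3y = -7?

distance = |a·x₀ + b·y₀ + c·z₀ - d| / √(a² + b² + c²)
  = |1·(-10) + (-3)·(-8) + 0·(-2) - (-7)| / √(1² + (-3)² + 0²)
  = |-10 + 24 + 0 + 7| / √(1 + 9 + 0)
  = |21| / √10
  = 21 / 3.162
  ≈ 6.641

6.641


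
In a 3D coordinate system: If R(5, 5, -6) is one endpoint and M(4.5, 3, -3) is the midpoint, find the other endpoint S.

S = 2M - R
  = (2·4.5 - 5, 2·3 - 5, 2·(-3) - (-6))
  = (9 - 5, 6 - 5, -6 + 6)
  = (4, 1, 0)

(4, 1, 0)


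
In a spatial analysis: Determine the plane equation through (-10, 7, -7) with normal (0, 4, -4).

The plane through P with normal n = (a, b, c) satisfies n·(r - P) = 0,
i.e. ax + by + cz = a·x₀ + b·y₀ + c·z₀.
d = 0·(-10) + 4·7 + (-4)·(-7)
  = 0 + 28 + 28
  = 56
Equation: 4y - 4z = 56

4y - 4z = 56


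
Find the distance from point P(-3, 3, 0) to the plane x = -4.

distance = |a·x₀ + b·y₀ + c·z₀ - d| / √(a² + b² + c²)
  = |1·(-3) + 0·3 + 0·0 - (-4)| / √(1² + 0² + 0²)
  = |-3 + 0 + 0 + 4| / √(1 + 0 + 0)
  = |1| / √1
  = 1 / 1
  ≈ 1

1


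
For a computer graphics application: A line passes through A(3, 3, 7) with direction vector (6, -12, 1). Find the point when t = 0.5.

P(t) = A + t·d
  = (3 + 6·0.5, 3 + (-12)·0.5, 7 + 1·0.5)
  = (3 + 3, 3 - 6, 7 + 0.5)
  = (6, -3, 7.5)

(6, -3, 7.5)


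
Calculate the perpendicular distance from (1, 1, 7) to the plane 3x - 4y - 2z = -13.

distance = |a·x₀ + b·y₀ + c·z₀ - d| / √(a² + b² + c²)
  = |3·1 + (-4)·1 + (-2)·7 - (-13)| / √(3² + (-4)² + (-2)²)
  = |3 - 4 - 14 + 13| / √(9 + 16 + 4)
  = |-2| / √29
  = 2 / 5.385
  ≈ 0.3714

0.3714


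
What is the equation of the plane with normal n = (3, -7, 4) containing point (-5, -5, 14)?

The plane through P with normal n = (a, b, c) satisfies n·(r - P) = 0,
i.e. ax + by + cz = a·x₀ + b·y₀ + c·z₀.
d = 3·(-5) + (-7)·(-5) + 4·14
  = -15 + 35 + 56
  = 76
Equation: 3x - 7y + 4z = 76

3x - 7y + 4z = 76


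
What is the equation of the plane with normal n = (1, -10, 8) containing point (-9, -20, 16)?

The plane through P with normal n = (a, b, c) satisfies n·(r - P) = 0,
i.e. ax + by + cz = a·x₀ + b·y₀ + c·z₀.
d = 1·(-9) + (-10)·(-20) + 8·16
  = -9 + 200 + 128
  = 319
Equation: x - 10y + 8z = 319

x - 10y + 8z = 319


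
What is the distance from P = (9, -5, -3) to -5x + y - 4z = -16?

distance = |a·x₀ + b·y₀ + c·z₀ - d| / √(a² + b² + c²)
  = |(-5)·9 + 1·(-5) + (-4)·(-3) - (-16)| / √((-5)² + 1² + (-4)²)
  = |-45 - 5 + 12 + 16| / √(25 + 1 + 16)
  = |-22| / √42
  = 22 / 6.481
  ≈ 3.395

3.395


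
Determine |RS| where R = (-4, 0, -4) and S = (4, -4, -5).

d = √[(x₂-x₁)² + (y₂-y₁)² + (z₂-z₁)²]
  = √[8² + (-4)² + (-1)²]
  = √[64 + 16 + 1]
  = √81
  ≈ 9

9


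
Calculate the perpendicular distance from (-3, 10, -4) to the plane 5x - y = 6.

distance = |a·x₀ + b·y₀ + c·z₀ - d| / √(a² + b² + c²)
  = |5·(-3) + (-1)·10 + 0·(-4) - 6| / √(5² + (-1)² + 0²)
  = |-15 - 10 + 0 - 6| / √(25 + 1 + 0)
  = |-31| / √26
  = 31 / 5.099
  ≈ 6.08

6.08


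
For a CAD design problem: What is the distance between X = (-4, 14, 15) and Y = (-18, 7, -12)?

d = √[(x₂-x₁)² + (y₂-y₁)² + (z₂-z₁)²]
  = √[(-14)² + (-7)² + (-27)²]
  = √[196 + 49 + 729]
  = √974
  ≈ 31.21

31.21


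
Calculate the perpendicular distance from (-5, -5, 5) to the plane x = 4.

distance = |a·x₀ + b·y₀ + c·z₀ - d| / √(a² + b² + c²)
  = |1·(-5) + 0·(-5) + 0·5 - 4| / √(1² + 0² + 0²)
  = |-5 + 0 + 0 - 4| / √(1 + 0 + 0)
  = |-9| / √1
  = 9 / 1
  ≈ 9

9


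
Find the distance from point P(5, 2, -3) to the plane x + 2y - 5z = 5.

distance = |a·x₀ + b·y₀ + c·z₀ - d| / √(a² + b² + c²)
  = |1·5 + 2·2 + (-5)·(-3) - 5| / √(1² + 2² + (-5)²)
  = |5 + 4 + 15 - 5| / √(1 + 4 + 25)
  = |19| / √30
  = 19 / 5.477
  ≈ 3.469

3.469


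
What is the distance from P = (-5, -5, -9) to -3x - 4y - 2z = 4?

distance = |a·x₀ + b·y₀ + c·z₀ - d| / √(a² + b² + c²)
  = |(-3)·(-5) + (-4)·(-5) + (-2)·(-9) - 4| / √((-3)² + (-4)² + (-2)²)
  = |15 + 20 + 18 - 4| / √(9 + 16 + 4)
  = |49| / √29
  = 49 / 5.385
  ≈ 9.099

9.099


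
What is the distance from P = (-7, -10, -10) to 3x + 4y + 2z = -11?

distance = |a·x₀ + b·y₀ + c·z₀ - d| / √(a² + b² + c²)
  = |3·(-7) + 4·(-10) + 2·(-10) - (-11)| / √(3² + 4² + 2²)
  = |-21 - 40 - 20 + 11| / √(9 + 16 + 4)
  = |-70| / √29
  = 70 / 5.385
  ≈ 13

13


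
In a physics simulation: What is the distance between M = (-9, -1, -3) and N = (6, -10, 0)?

d = √[(x₂-x₁)² + (y₂-y₁)² + (z₂-z₁)²]
  = √[15² + (-9)² + 3²]
  = √[225 + 81 + 9]
  = √315
  ≈ 17.75

17.75


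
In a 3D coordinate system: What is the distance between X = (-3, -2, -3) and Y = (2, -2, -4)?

d = √[(x₂-x₁)² + (y₂-y₁)² + (z₂-z₁)²]
  = √[5² + 0² + (-1)²]
  = √[25 + 0 + 1]
  = √26
  ≈ 5.099

5.099


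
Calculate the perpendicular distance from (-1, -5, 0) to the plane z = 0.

distance = |a·x₀ + b·y₀ + c·z₀ - d| / √(a² + b² + c²)
  = |0·(-1) + 0·(-5) + 1·0 - 0| / √(0² + 0² + 1²)
  = |0 + 0 + 0 + 0| / √(0 + 0 + 1)
  = |0| / √1
  = 0 / 1
  ≈ 0

0


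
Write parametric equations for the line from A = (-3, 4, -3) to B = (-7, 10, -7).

Direction vector d = B - A = (-7 + 3, 10 - 4, -7 + 3) = (-4, 6, -4)
Parametric form r = A + t·d:
x = -3 - 4t, y = 4 + 6t, z = -3 - 4t

x = -3 - 4t, y = 4 + 6t, z = -3 - 4t


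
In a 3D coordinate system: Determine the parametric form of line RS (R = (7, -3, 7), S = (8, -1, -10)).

Direction vector d = S - R = (8 - 7, -1 + 3, -10 - 7) = (1, 2, -17)
Parametric form r = R + t·d:
x = 7 + t, y = -3 + 2t, z = 7 - 17t

x = 7 + t, y = -3 + 2t, z = 7 - 17t


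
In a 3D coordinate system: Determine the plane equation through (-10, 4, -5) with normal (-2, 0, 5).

The plane through P with normal n = (a, b, c) satisfies n·(r - P) = 0,
i.e. ax + by + cz = a·x₀ + b·y₀ + c·z₀.
d = (-2)·(-10) + 0·4 + 5·(-5)
  = 20 + 0 - 25
  = -5
Equation: -2x + 5z = -5

-2x + 5z = -5


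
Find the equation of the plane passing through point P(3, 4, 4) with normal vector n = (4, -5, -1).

The plane through P with normal n = (a, b, c) satisfies n·(r - P) = 0,
i.e. ax + by + cz = a·x₀ + b·y₀ + c·z₀.
d = 4·3 + (-5)·4 + (-1)·4
  = 12 - 20 - 4
  = -12
Equation: 4x - 5y - z = -12

4x - 5y - z = -12


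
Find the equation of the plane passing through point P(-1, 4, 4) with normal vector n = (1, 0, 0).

The plane through P with normal n = (a, b, c) satisfies n·(r - P) = 0,
i.e. ax + by + cz = a·x₀ + b·y₀ + c·z₀.
d = 1·(-1) + 0·4 + 0·4
  = -1 + 0 + 0
  = -1
Equation: x = -1

x = -1


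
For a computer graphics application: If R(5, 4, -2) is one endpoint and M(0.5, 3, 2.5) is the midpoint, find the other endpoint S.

S = 2M - R
  = (2·0.5 - 5, 2·3 - 4, 2·2.5 - (-2))
  = (1 - 5, 6 - 4, 5 + 2)
  = (-4, 2, 7)

(-4, 2, 7)


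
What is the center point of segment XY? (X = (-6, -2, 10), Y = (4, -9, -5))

M = ((x₁+x₂)/2, (y₁+y₂)/2, (z₁+z₂)/2)
  = ((-6 + 4)/2, (-2 - 9)/2, (10 - 5)/2)
  = (-2/2, -11/2, 5/2)
  = (-1, -5.5, 2.5)

(-1, -5.5, 2.5)


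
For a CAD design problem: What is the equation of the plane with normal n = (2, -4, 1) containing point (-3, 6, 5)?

The plane through P with normal n = (a, b, c) satisfies n·(r - P) = 0,
i.e. ax + by + cz = a·x₀ + b·y₀ + c·z₀.
d = 2·(-3) + (-4)·6 + 1·5
  = -6 - 24 + 5
  = -25
Equation: 2x - 4y + z = -25

2x - 4y + z = -25


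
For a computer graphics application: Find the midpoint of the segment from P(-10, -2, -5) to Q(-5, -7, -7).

M = ((x₁+x₂)/2, (y₁+y₂)/2, (z₁+z₂)/2)
  = ((-10 - 5)/2, (-2 - 7)/2, (-5 - 7)/2)
  = (-15/2, -9/2, -12/2)
  = (-7.5, -4.5, -6)

(-7.5, -4.5, -6)


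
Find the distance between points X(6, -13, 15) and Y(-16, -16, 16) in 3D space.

d = √[(x₂-x₁)² + (y₂-y₁)² + (z₂-z₁)²]
  = √[(-22)² + (-3)² + 1²]
  = √[484 + 9 + 1]
  = √494
  ≈ 22.23

22.23


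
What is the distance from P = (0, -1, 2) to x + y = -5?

distance = |a·x₀ + b·y₀ + c·z₀ - d| / √(a² + b² + c²)
  = |1·0 + 1·(-1) + 0·2 - (-5)| / √(1² + 1² + 0²)
  = |0 - 1 + 0 + 5| / √(1 + 1 + 0)
  = |4| / √2
  = 4 / 1.414
  ≈ 2.828

2.828


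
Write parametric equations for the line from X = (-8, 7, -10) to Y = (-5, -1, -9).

Direction vector d = Y - X = (-5 + 8, -1 - 7, -9 + 10) = (3, -8, 1)
Parametric form r = X + t·d:
x = -8 + 3t, y = 7 - 8t, z = -10 + t

x = -8 + 3t, y = 7 - 8t, z = -10 + t


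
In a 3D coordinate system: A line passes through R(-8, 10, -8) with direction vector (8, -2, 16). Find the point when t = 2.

P(t) = R + t·d
  = (-8 + 8·2, 10 + (-2)·2, -8 + 16·2)
  = (-8 + 16, 10 - 4, -8 + 32)
  = (8, 6, 24)

(8, 6, 24)


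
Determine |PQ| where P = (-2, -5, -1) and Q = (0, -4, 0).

d = √[(x₂-x₁)² + (y₂-y₁)² + (z₂-z₁)²]
  = √[2² + 1² + 1²]
  = √[4 + 1 + 1]
  = √6
  ≈ 2.449

2.449


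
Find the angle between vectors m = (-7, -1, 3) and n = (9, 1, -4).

m·n = (-7)·9 + (-1)·1 + 3·(-4) = -63 - 1 - 12 = -76
|m| = √((-7)² + (-1)² + 3²) = √59 ≈ 7.681
|n| = √(9² + 1² + (-4)²) = √98 ≈ 9.899
cos θ = (m·n)/(|m||n|) = -76/(7.681·9.899) ≈ -0.9995
θ = arccos(-0.9995) ≈ 178.2°

178.2°


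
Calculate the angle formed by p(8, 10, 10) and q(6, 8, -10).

p·q = 8·6 + 10·8 + 10·(-10) = 48 + 80 - 100 = 28
|p| = √(8² + 10² + 10²) = √264 ≈ 16.25
|q| = √(6² + 8² + (-10)²) = √200 ≈ 14.14
cos θ = (p·q)/(|p||q|) = 28/(16.25·14.14) ≈ 0.1219
θ = arccos(0.1219) ≈ 83°

83°


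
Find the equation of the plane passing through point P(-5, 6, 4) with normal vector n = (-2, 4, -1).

The plane through P with normal n = (a, b, c) satisfies n·(r - P) = 0,
i.e. ax + by + cz = a·x₀ + b·y₀ + c·z₀.
d = (-2)·(-5) + 4·6 + (-1)·4
  = 10 + 24 - 4
  = 30
Equation: -2x + 4y - z = 30

-2x + 4y - z = 30


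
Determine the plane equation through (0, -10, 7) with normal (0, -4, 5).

The plane through P with normal n = (a, b, c) satisfies n·(r - P) = 0,
i.e. ax + by + cz = a·x₀ + b·y₀ + c·z₀.
d = 0·0 + (-4)·(-10) + 5·7
  = 0 + 40 + 35
  = 75
Equation: -4y + 5z = 75

-4y + 5z = 75


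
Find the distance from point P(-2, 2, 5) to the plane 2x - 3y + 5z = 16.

distance = |a·x₀ + b·y₀ + c·z₀ - d| / √(a² + b² + c²)
  = |2·(-2) + (-3)·2 + 5·5 - 16| / √(2² + (-3)² + 5²)
  = |-4 - 6 + 25 - 16| / √(4 + 9 + 25)
  = |-1| / √38
  = 1 / 6.164
  ≈ 0.1622

0.1622


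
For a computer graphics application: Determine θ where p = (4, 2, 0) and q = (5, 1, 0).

p·q = 4·5 + 2·1 + 0·0 = 20 + 2 + 0 = 22
|p| = √(4² + 2² + 0²) = √20 ≈ 4.472
|q| = √(5² + 1² + 0²) = √26 ≈ 5.099
cos θ = (p·q)/(|p||q|) = 22/(4.472·5.099) ≈ 0.9648
θ = arccos(0.9648) ≈ 15.26°

15.26°


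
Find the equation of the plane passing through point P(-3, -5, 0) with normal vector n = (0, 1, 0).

The plane through P with normal n = (a, b, c) satisfies n·(r - P) = 0,
i.e. ax + by + cz = a·x₀ + b·y₀ + c·z₀.
d = 0·(-3) + 1·(-5) + 0·0
  = 0 - 5 + 0
  = -5
Equation: y = -5

y = -5


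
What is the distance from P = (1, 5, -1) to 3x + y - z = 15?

distance = |a·x₀ + b·y₀ + c·z₀ - d| / √(a² + b² + c²)
  = |3·1 + 1·5 + (-1)·(-1) - 15| / √(3² + 1² + (-1)²)
  = |3 + 5 + 1 - 15| / √(9 + 1 + 1)
  = |-6| / √11
  = 6 / 3.317
  ≈ 1.809

1.809


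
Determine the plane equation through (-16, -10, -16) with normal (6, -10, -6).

The plane through P with normal n = (a, b, c) satisfies n·(r - P) = 0,
i.e. ax + by + cz = a·x₀ + b·y₀ + c·z₀.
d = 6·(-16) + (-10)·(-10) + (-6)·(-16)
  = -96 + 100 + 96
  = 100
Equation: 6x - 10y - 6z = 100

6x - 10y - 6z = 100


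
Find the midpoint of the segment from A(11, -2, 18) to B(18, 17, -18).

M = ((x₁+x₂)/2, (y₁+y₂)/2, (z₁+z₂)/2)
  = ((11 + 18)/2, (-2 + 17)/2, (18 - 18)/2)
  = (29/2, 15/2, 0/2)
  = (14.5, 7.5, 0)

(14.5, 7.5, 0)


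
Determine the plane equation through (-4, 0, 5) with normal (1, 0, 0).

The plane through P with normal n = (a, b, c) satisfies n·(r - P) = 0,
i.e. ax + by + cz = a·x₀ + b·y₀ + c·z₀.
d = 1·(-4) + 0·0 + 0·5
  = -4 + 0 + 0
  = -4
Equation: x = -4

x = -4


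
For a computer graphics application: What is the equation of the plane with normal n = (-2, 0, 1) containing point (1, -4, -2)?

The plane through P with normal n = (a, b, c) satisfies n·(r - P) = 0,
i.e. ax + by + cz = a·x₀ + b·y₀ + c·z₀.
d = (-2)·1 + 0·(-4) + 1·(-2)
  = -2 + 0 - 2
  = -4
Equation: -2x + z = -4

-2x + z = -4


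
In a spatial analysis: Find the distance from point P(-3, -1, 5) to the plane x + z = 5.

distance = |a·x₀ + b·y₀ + c·z₀ - d| / √(a² + b² + c²)
  = |1·(-3) + 0·(-1) + 1·5 - 5| / √(1² + 0² + 1²)
  = |-3 + 0 + 5 - 5| / √(1 + 0 + 1)
  = |-3| / √2
  = 3 / 1.414
  ≈ 2.121

2.121


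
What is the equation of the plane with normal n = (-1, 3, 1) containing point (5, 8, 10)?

The plane through P with normal n = (a, b, c) satisfies n·(r - P) = 0,
i.e. ax + by + cz = a·x₀ + b·y₀ + c·z₀.
d = (-1)·5 + 3·8 + 1·10
  = -5 + 24 + 10
  = 29
Equation: -x + 3y + z = 29

-x + 3y + z = 29


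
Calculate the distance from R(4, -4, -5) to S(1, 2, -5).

d = √[(x₂-x₁)² + (y₂-y₁)² + (z₂-z₁)²]
  = √[(-3)² + 6² + 0²]
  = √[9 + 36 + 0]
  = √45
  ≈ 6.708

6.708


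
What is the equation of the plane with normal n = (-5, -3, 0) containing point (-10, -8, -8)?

The plane through P with normal n = (a, b, c) satisfies n·(r - P) = 0,
i.e. ax + by + cz = a·x₀ + b·y₀ + c·z₀.
d = (-5)·(-10) + (-3)·(-8) + 0·(-8)
  = 50 + 24 + 0
  = 74
Equation: -5x - 3y = 74

-5x - 3y = 74


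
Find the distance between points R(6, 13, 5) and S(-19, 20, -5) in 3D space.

d = √[(x₂-x₁)² + (y₂-y₁)² + (z₂-z₁)²]
  = √[(-25)² + 7² + (-10)²]
  = √[625 + 49 + 100]
  = √774
  ≈ 27.82

27.82


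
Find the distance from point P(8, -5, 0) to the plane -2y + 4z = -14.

distance = |a·x₀ + b·y₀ + c·z₀ - d| / √(a² + b² + c²)
  = |0·8 + (-2)·(-5) + 4·0 - (-14)| / √(0² + (-2)² + 4²)
  = |0 + 10 + 0 + 14| / √(0 + 4 + 16)
  = |24| / √20
  = 24 / 4.472
  ≈ 5.367

5.367


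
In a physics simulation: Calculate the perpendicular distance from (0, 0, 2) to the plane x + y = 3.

distance = |a·x₀ + b·y₀ + c·z₀ - d| / √(a² + b² + c²)
  = |1·0 + 1·0 + 0·2 - 3| / √(1² + 1² + 0²)
  = |0 + 0 + 0 - 3| / √(1 + 1 + 0)
  = |-3| / √2
  = 3 / 1.414
  ≈ 2.121

2.121


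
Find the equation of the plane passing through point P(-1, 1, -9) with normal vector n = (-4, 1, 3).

The plane through P with normal n = (a, b, c) satisfies n·(r - P) = 0,
i.e. ax + by + cz = a·x₀ + b·y₀ + c·z₀.
d = (-4)·(-1) + 1·1 + 3·(-9)
  = 4 + 1 - 27
  = -22
Equation: -4x + y + 3z = -22

-4x + y + 3z = -22
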